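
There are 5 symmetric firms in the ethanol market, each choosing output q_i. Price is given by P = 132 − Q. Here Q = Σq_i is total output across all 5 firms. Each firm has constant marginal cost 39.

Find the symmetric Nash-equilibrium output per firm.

15.5

A representative firm's profit is π_i = q_i(132 − Q) − 39q_i, with Q = q_i + Σ_{j≠i} q_j.
First-order condition: 93 − 2q_i − Σ_{j≠i} q_j = 0.
With identical firms, set every q_j = q: then 93 − 2q − 4q = 0, i.e. q = 93/6 = 15.5.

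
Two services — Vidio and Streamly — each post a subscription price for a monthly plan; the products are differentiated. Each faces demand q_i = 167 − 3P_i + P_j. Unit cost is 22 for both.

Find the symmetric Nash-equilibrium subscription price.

46.6

Vidio's profit: π = (P_{Vidio} − 22)(167 − 3P_{Vidio} + P_{Streamly}).
∂π/∂P_{Vidio} = 233 − 6P_{Vidio} + P_{Streamly} = 0 ⇒ P_{Vidio} = 233/6 + (1/6)P_{Streamly}.
The game is symmetric, so in equilibrium P_{Streamly} = P_{Vidio}: the reaction function gives (5/6)P_{Vidio} = 233/6, hence P_{Vidio} = 46.6.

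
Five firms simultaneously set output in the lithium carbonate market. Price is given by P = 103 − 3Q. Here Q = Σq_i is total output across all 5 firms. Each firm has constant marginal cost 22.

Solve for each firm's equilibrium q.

4.5

A representative firm's profit is π_i = q_i(103 − 3Q) − 22q_i, with Q = q_i + Σ_{j≠i} q_j.
First-order condition: 81 − 6q_i − 3Σ_{j≠i} q_j = 0.
Imposing symmetry (q_j = q for all j) turns Σ_{j≠i} q_j into 4q, so 81 = 18q and q = 4.5.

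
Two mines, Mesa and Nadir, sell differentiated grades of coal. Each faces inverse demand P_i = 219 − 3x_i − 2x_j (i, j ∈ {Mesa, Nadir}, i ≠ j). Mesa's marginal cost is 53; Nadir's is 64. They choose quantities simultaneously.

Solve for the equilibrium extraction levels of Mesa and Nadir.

Mine Mesa's profit: π = x_{Mesa}(219 − 3x_{Mesa} − 2x_{Nadir}) − 53x_{Mesa}.
∂π/∂x_{Mesa} = 166 − 6x_{Mesa} − 2x_{Nadir} = 0 ⇒ x_{Mesa} = 83/3 − (1/3)x_{Nadir}.
Similarly x_{Nadir} = 155/6 − (1/3)x_{Mesa}.
Plugging x_{Nadir} into Mesa's best response: x_{Mesa} = 83/3 − (1/3)(155/6 − (1/3)x_{Mesa}) ⇒ (8/9)x_{Mesa} = 343/18, so x_{Mesa} = 21.4375.
Then x_{Nadir} = 155/6 − (1/3)·21.4375 = 18.6875.

21.4375, 18.6875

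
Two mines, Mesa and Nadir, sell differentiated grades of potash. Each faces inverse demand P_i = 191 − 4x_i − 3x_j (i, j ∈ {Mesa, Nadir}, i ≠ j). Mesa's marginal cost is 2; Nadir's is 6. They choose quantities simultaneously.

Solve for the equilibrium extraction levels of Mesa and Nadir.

17.4, 16.6

Mine Mesa's profit: π = x_{Mesa}(191 − 4x_{Mesa} − 3x_{Nadir}) − 2x_{Mesa}.
∂π/∂x_{Mesa} = 189 − 8x_{Mesa} − 3x_{Nadir} = 0 ⇒ x_{Mesa} = 23.625 − 0.375x_{Nadir}.
Similarly x_{Nadir} = 23.125 − 0.375x_{Mesa}.
Solving the two reaction functions simultaneously: (1 − (−0.375)(−0.375))x_{Mesa} = 23.625 − 0.375·23.125, so (55/64)x_{Mesa} = 957/64 and x_{Mesa} = 17.4.
Then x_{Nadir} = 23.125 − 0.375·17.4 = 16.6.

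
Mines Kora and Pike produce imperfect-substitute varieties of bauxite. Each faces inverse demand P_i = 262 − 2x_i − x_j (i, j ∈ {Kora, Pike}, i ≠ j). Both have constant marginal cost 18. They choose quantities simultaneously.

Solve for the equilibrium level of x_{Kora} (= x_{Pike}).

48.8

Mine Kora's profit: π = x_{Kora}(262 − 2x_{Kora} − x_{Pike}) − 18x_{Kora}.
∂π/∂x_{Kora} = 244 − 4x_{Kora} − x_{Pike} = 0 ⇒ x_{Kora} = 61 − 0.25x_{Pike}.
Setting x_{Kora} = x_{Pike} in the reaction function: x_{Kora} = 61 − 0.25x_{Kora}, so x_{Kora} = 61 / 1.25 = 48.8.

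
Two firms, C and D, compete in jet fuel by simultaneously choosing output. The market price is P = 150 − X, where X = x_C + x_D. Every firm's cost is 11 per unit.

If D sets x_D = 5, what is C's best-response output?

67

Firm C's profit: π = x_C(150 − (x_C + x_D)) − 11x_C.
∂π/∂x_C = 139 − 2x_C − x_D = 0, so x_C = 69.5 − 0.5x_D.
At x_D = 5: x_C = 69.5 − 0.5·5 = 67.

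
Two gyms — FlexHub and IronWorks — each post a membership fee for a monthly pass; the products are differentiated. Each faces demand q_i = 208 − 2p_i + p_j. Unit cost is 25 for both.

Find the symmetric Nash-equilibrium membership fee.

FlexHub's profit: π = (p_{FlexHub} − 25)(208 − 2p_{FlexHub} + p_{IronWorks}).
∂π/∂p_{FlexHub} = 258 − 4p_{FlexHub} + p_{IronWorks} = 0 ⇒ p_{FlexHub} = 64.5 + 0.25p_{IronWorks}.
Setting p_{FlexHub} = p_{IronWorks} in the reaction function: p_{FlexHub} = 64.5 + 0.25p_{FlexHub}, so p_{FlexHub} = 64.5 / 0.75 = 86.

86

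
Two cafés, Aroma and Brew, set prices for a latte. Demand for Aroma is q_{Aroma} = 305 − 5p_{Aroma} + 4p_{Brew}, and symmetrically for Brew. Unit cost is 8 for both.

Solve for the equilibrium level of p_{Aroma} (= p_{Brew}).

Aroma's profit: π = (p_{Aroma} − 8)(305 − 5p_{Aroma} + 4p_{Brew}).
∂π/∂p_{Aroma} = 345 − 10p_{Aroma} + 4p_{Brew} = 0 ⇒ p_{Aroma} = 34.5 + 0.4p_{Brew}.
Setting p_{Aroma} = p_{Brew} in the reaction function: p_{Aroma} = 34.5 + 0.4p_{Aroma}, so p_{Aroma} = 34.5 / 0.6 = 57.5.

57.5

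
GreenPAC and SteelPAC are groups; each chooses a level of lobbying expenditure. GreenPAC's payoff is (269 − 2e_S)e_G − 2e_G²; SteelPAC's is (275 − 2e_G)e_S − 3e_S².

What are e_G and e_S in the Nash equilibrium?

53.2, 28.1

Expanding GreenPAC's payoff: 269e_G − 2e_Se_G − 2e_G².
∂π/∂e_G = 269 − 2e_S − 4e_G = 0, so e_G = 67.25 − 0.5e_S.
Likewise for SteelPAC: e_S = 275/6 − (1/3)e_G.
Substituting the second reaction function into the first: e_G = 67.25 − 0.5(275/6 − (1/3)e_G), which gives (5/6)e_G = 133/3 ⇒ e_G = 53.2.
Then e_S = 275/6 − (1/3)·53.2 = 28.1.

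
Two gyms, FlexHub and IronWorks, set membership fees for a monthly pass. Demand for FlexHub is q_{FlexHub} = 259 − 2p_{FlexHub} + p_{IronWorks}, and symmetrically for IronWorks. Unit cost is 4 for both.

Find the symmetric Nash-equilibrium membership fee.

FlexHub's profit: π = (p_{FlexHub} − 4)(259 − 2p_{FlexHub} + p_{IronWorks}).
∂π/∂p_{FlexHub} = 267 − 4p_{FlexHub} + p_{IronWorks} = 0 ⇒ p_{FlexHub} = 66.75 + 0.25p_{IronWorks}.
Setting p_{FlexHub} = p_{IronWorks} in the reaction function: p_{FlexHub} = 66.75 + 0.25p_{FlexHub}, so p_{FlexHub} = 66.75 / 0.75 = 89.

89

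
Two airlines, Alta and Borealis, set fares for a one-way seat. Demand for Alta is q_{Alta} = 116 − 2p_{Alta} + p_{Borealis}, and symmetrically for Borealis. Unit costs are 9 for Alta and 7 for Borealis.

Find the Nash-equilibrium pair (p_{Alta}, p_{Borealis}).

44.4, 43.6

Alta's profit: π = (p_{Alta} − 9)(116 − 2p_{Alta} + p_{Borealis}).
∂π/∂p_{Alta} = 134 − 4p_{Alta} + p_{Borealis} = 0 ⇒ p_{Alta} = 33.5 + 0.25p_{Borealis}.
Similarly p_{Borealis} = 32.5 + 0.25p_{Alta}.
Solving the two reaction functions simultaneously: (1 − (0.25)(0.25))p_{Alta} = 33.5 + 0.25·32.5, so 0.9375p_{Alta} = 41.625 and p_{Alta} = 44.4.
Then p_{Borealis} = 32.5 + 0.25·44.4 = 43.6.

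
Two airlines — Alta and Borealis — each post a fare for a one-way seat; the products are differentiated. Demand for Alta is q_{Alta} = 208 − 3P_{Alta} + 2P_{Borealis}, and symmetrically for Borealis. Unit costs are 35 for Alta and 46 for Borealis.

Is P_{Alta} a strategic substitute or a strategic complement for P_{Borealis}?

Alta's profit: π = (P_{Alta} − 35)(208 − 3P_{Alta} + 2P_{Borealis}).
∂π/∂P_{Alta} = 313 − 6P_{Alta} + 2P_{Borealis} = 0 ⇒ P_{Alta} = 313/6 + (1/3)P_{Borealis}.
The best-response slope dP_{Alta}/dP_{Borealis} = 1/3 > 0: the reaction function is upward-sloping, so the choices are strategic complements.

strategic complements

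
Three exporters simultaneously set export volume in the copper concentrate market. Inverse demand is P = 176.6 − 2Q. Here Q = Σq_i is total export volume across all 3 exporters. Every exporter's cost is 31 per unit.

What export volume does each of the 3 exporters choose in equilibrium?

A representative exporter's profit is π_i = q_i(176.6 − 2Q) − 31q_i, with Q = q_i + Σ_{j≠i} q_j.
First-order condition: 145.6 − 4q_i − 2Σ_{j≠i} q_j = 0.
Imposing symmetry (q_j = q for all j) turns Σ_{j≠i} q_j into 2q, so 145.6 = 8q and q = 18.2.

18.2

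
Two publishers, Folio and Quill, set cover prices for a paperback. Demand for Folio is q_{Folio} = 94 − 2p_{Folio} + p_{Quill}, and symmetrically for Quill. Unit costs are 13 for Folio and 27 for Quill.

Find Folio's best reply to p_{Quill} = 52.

43

Folio's profit: π = (p_{Folio} − 13)(94 − 2p_{Folio} + p_{Quill}).
∂π/∂p_{Folio} = 120 − 4p_{Folio} + p_{Quill} = 0 ⇒ p_{Folio} = 30 + 0.25p_{Quill}.
At p_{Quill} = 52: p_{Folio} = 30 + 0.25·52 = 43.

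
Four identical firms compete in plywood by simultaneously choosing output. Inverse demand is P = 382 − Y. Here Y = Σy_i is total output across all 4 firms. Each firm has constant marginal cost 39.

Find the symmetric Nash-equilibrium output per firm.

68.6

A representative firm's profit is π_i = y_i(382 − Y) − 39y_i, with Y = y_i + Σ_{j≠i} y_j.
First-order condition: 343 − 2y_i − Σ_{j≠i} y_j = 0.
In a symmetric equilibrium every firm chooses the same y, so Σ_{j≠i} y_j = 3y. The condition becomes 343 − 5y = 0, giving y = 343/5 = 68.6.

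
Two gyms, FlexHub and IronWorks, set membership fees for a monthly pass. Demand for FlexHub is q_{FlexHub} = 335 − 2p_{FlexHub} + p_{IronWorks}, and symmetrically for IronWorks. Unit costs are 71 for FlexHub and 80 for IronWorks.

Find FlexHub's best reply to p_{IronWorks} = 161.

FlexHub's profit: π = (p_{FlexHub} − 71)(335 − 2p_{FlexHub} + p_{IronWorks}).
∂π/∂p_{FlexHub} = 477 − 4p_{FlexHub} + p_{IronWorks} = 0 ⇒ p_{FlexHub} = 119.25 + 0.25p_{IronWorks}.
At p_{IronWorks} = 161: p_{FlexHub} = 119.25 + 0.25·161 = 159.5.

159.5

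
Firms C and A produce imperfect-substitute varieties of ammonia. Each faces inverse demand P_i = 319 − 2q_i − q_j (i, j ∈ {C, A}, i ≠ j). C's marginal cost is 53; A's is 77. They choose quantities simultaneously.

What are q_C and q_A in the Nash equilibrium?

54.8, 46.8

Firm C's profit: π = q_C(319 − 2q_C − q_A) − 53q_C.
∂π/∂q_C = 266 − 4q_C − q_A = 0 ⇒ q_C = 66.5 − 0.25q_A.
Similarly q_A = 60.5 − 0.25q_C.
Substituting the second reaction function into the first: q_C = 66.5 − 0.25(60.5 − 0.25q_C), which gives 0.9375q_C = 51.375 ⇒ q_C = 54.8.
Then q_A = 60.5 − 0.25·54.8 = 46.8.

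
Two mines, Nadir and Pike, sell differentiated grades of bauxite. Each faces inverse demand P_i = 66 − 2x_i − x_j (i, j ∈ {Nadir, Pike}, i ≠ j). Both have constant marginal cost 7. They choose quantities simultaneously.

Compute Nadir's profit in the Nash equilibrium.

Mine Nadir's profit: π = x_{Nadir}(66 − 2x_{Nadir} − x_{Pike}) − 7x_{Nadir}.
∂π/∂x_{Nadir} = 59 − 4x_{Nadir} − x_{Pike} = 0 ⇒ x_{Nadir} = 14.75 − 0.25x_{Pike}.
Setting x_{Nadir} = x_{Pike} in the reaction function: x_{Nadir} = 14.75 − 0.25x_{Nadir}, so x_{Nadir} = 14.75 / 1.25 = 11.8.
P_{Nadir} = 66 − 2·11.8 − 11.8 = 30.6.
Profit = (30.6 − 7)·11.8 = 278.48.

278.48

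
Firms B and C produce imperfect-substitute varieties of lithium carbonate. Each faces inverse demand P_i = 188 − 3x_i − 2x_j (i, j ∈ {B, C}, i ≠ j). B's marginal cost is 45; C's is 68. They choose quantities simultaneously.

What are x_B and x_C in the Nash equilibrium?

Firm B's profit: π = x_B(188 − 3x_B − 2x_C) − 45x_B.
∂π/∂x_B = 143 − 6x_B − 2x_C = 0 ⇒ x_B = 143/6 − (1/3)x_C.
Similarly x_C = 20 − (1/3)x_B.
Substituting the second reaction function into the first: x_B = 143/6 − (1/3)(20 − (1/3)x_B), which gives (8/9)x_B = 103/6 ⇒ x_B = 19.3125.
Then x_C = 20 − (1/3)·19.3125 = 13.5625.

19.3125, 13.5625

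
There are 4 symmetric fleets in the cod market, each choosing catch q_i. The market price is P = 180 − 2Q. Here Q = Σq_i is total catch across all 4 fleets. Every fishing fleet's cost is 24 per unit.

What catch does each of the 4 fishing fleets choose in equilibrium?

15.6

A representative fishing fleet's profit is π_i = q_i(180 − 2Q) − 24q_i, with Q = q_i + Σ_{j≠i} q_j.
First-order condition: 156 − 4q_i − 2Σ_{j≠i} q_j = 0.
With identical fishing fleets, set every q_j = q: then 156 − 4q − 6q = 0, i.e. q = 156/10 = 15.6.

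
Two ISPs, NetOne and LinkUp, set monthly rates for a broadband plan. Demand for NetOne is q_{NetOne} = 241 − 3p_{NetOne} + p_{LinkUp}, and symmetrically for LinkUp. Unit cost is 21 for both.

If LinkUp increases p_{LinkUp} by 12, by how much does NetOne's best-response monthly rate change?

NetOne's profit: π = (p_{NetOne} − 21)(241 − 3p_{NetOne} + p_{LinkUp}).
∂π/∂p_{NetOne} = 304 − 6p_{NetOne} + p_{LinkUp} = 0 ⇒ p_{NetOne} = 152/3 + (1/6)p_{LinkUp}.
The reaction-function slope is 1/6, so a 12-unit rise in p_{LinkUp} moves p_{NetOne} by 1/6 × 12 = 2. NetOne's best response rises — the actions are strategic complements.

2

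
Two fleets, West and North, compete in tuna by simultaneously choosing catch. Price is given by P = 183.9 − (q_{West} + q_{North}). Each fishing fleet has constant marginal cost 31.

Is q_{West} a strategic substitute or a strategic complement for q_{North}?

Fishing fleet West's profit: π = q_{West}(183.9 − (q_{West} + q_{North})) − 31q_{West}.
∂π/∂q_{West} = 152.9 − 2q_{West} − q_{North} = 0, so q_{West} = 76.45 − 0.5q_{North}.
The best-response slope dq_{West}/dq_{North} = −0.5 < 0: the reaction function is downward-sloping, so the choices are strategic substitutes.

strategic substitutes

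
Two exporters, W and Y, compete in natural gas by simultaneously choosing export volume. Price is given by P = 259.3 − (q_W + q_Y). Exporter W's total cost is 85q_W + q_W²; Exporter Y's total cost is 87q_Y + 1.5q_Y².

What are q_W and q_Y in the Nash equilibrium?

Exporter W's profit: π = q_W(259.3 − (q_W + q_Y)) − 85q_W − q_W².
∂π/∂q_W = 174.3 − 4q_W − q_Y = 0, so q_W = 43.575 − 0.25q_Y.
For Y: ∂π/∂q_Y = 172.3 − 5q_Y − q_W = 0 ⇒ q_Y = 34.46 − 0.2q_W.
Substituting the second reaction function into the first: q_W = 43.575 − 0.25(34.46 − 0.2q_W), which gives 0.95q_W = 34.96 ⇒ q_W = 36.8.
Then q_Y = 34.46 − 0.2·36.8 = 27.1.

36.8, 27.1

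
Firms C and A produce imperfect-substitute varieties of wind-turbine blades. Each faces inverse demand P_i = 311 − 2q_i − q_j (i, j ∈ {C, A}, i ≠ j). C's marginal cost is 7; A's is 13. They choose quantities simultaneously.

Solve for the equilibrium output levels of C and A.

Firm C's profit: π = q_C(311 − 2q_C − q_A) − 7q_C.
∂π/∂q_C = 304 − 4q_C − q_A = 0 ⇒ q_C = 76 − 0.25q_A.
Similarly q_A = 74.5 − 0.25q_C.
Substituting the second reaction function into the first: q_C = 76 − 0.25(74.5 − 0.25q_C), which gives 0.9375q_C = 57.375 ⇒ q_C = 61.2.
Then q_A = 74.5 − 0.25·61.2 = 59.2.

61.2, 59.2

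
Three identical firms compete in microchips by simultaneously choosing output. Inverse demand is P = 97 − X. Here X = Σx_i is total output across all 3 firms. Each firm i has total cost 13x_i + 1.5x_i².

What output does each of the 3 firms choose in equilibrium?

12

A representative firm's profit is π_i = x_i(97 − X) − 13x_i − 1.5x_i², with X = x_i + Σ_{j≠i} x_j.
First-order condition: 84 − 5x_i − Σ_{j≠i} x_j = 0.
In a symmetric equilibrium every firm chooses the same x, so Σ_{j≠i} x_j = 2x. The condition becomes 84 − 7x = 0, giving x = 84/7 = 12.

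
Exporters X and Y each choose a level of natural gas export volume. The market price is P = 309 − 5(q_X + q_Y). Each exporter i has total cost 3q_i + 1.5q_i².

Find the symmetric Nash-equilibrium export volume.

17

Exporter X's profit: π = q_X(309 − 5(q_X + q_Y)) − 3q_X − 1.5q_X².
∂π/∂q_X = 306 − 13q_X − 5q_Y = 0, so q_X = 306/13 − (5/13)q_Y.
The game is symmetric, so in equilibrium q_Y = q_X: the reaction function gives (18/13)q_X = 306/13, hence q_X = 17.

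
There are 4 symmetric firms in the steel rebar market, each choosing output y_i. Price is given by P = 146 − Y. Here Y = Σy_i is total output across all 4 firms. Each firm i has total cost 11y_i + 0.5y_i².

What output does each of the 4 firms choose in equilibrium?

22.5

A representative firm's profit is π_i = y_i(146 − Y) − 11y_i − 0.5y_i², with Y = y_i + Σ_{j≠i} y_j.
First-order condition: 135 − 3y_i − Σ_{j≠i} y_j = 0.
In a symmetric equilibrium every firm chooses the same y, so Σ_{j≠i} y_j = 3y. The condition becomes 135 − 6y = 0, giving y = 135/6 = 22.5.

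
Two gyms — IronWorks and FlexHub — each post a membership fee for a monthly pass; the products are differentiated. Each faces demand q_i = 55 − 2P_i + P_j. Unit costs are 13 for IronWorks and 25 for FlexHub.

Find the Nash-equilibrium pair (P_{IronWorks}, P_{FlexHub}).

IronWorks's profit: π = (P_{IronWorks} − 13)(55 − 2P_{IronWorks} + P_{FlexHub}).
∂π/∂P_{IronWorks} = 81 − 4P_{IronWorks} + P_{FlexHub} = 0 ⇒ P_{IronWorks} = 20.25 + 0.25P_{FlexHub}.
Similarly P_{FlexHub} = 26.25 + 0.25P_{IronWorks}.
Plugging P_{FlexHub} into IronWorks's best response: P_{IronWorks} = 20.25 + 0.25(26.25 + 0.25P_{IronWorks}) ⇒ 0.9375P_{IronWorks} = 26.8125, so P_{IronWorks} = 28.6.
Then P_{FlexHub} = 26.25 + 0.25·28.6 = 33.4.

28.6, 33.4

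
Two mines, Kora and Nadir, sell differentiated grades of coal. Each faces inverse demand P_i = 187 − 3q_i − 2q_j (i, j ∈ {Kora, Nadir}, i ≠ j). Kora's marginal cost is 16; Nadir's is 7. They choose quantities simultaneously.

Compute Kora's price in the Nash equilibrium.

78.4375

Mine Kora's profit: π = q_{Kora}(187 − 3q_{Kora} − 2q_{Nadir}) − 16q_{Kora}.
∂π/∂q_{Kora} = 171 − 6q_{Kora} − 2q_{Nadir} = 0 ⇒ q_{Kora} = 28.5 − (1/3)q_{Nadir}.
Similarly q_{Nadir} = 30 − (1/3)q_{Kora}.
Substituting the second reaction function into the first: q_{Kora} = 28.5 − (1/3)(30 − (1/3)q_{Kora}), which gives (8/9)q_{Kora} = 18.5 ⇒ q_{Kora} = 20.8125.
Then q_{Nadir} = 30 − (1/3)·20.8125 = 23.0625.
P_{Kora} = 187 − 3·20.8125 − 2·23.0625 = 78.4375.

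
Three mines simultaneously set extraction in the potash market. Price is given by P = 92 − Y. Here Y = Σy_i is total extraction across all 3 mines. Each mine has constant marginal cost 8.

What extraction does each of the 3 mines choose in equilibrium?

A representative mine's profit is π_i = y_i(92 − Y) − 8y_i, with Y = y_i + Σ_{j≠i} y_j.
First-order condition: 84 − 2y_i − Σ_{j≠i} y_j = 0.
In a symmetric equilibrium every mine chooses the same y, so Σ_{j≠i} y_j = 2y. The condition becomes 84 − 4y = 0, giving y = 84/4 = 21.

21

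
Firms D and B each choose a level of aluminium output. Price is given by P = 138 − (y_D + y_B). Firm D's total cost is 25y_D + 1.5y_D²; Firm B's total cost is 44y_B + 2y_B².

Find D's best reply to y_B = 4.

21.8

Firm D's profit: π = y_D(138 − (y_D + y_B)) − 25y_D − 1.5y_D².
∂π/∂y_D = 113 − 5y_D − y_B = 0, so y_D = 22.6 − 0.2y_B.
At y_B = 4: y_D = 22.6 − 0.2·4 = 21.8.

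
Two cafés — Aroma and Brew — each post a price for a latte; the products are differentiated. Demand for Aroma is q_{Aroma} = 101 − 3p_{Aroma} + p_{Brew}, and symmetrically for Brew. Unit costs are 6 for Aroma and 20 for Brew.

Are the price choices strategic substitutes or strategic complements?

Aroma's profit: π = (p_{Aroma} − 6)(101 − 3p_{Aroma} + p_{Brew}).
∂π/∂p_{Aroma} = 119 − 6p_{Aroma} + p_{Brew} = 0 ⇒ p_{Aroma} = 119/6 + (1/6)p_{Brew}.
The best-response slope dp_{Aroma}/dp_{Brew} = 1/6 > 0: the reaction function is upward-sloping, so the choices are strategic complements.

strategic complements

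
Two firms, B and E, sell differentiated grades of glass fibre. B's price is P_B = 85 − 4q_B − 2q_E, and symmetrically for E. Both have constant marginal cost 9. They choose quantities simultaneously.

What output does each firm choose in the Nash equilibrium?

7.6

Firm B's profit: π = q_B(85 − 4q_B − 2q_E) − 9q_B.
∂π/∂q_B = 76 − 8q_B − 2q_E = 0 ⇒ q_B = 9.5 − 0.25q_E.
The game is symmetric, so in equilibrium q_E = q_B: the reaction function gives 1.25q_B = 9.5, hence q_B = 7.6.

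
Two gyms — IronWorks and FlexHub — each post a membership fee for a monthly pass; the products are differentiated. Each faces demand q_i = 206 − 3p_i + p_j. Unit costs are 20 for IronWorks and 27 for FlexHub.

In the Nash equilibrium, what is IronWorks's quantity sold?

101.4

IronWorks's profit: π = (p_{IronWorks} − 20)(206 − 3p_{IronWorks} + p_{FlexHub}).
∂π/∂p_{IronWorks} = 266 − 6p_{IronWorks} + p_{FlexHub} = 0 ⇒ p_{IronWorks} = 133/3 + (1/6)p_{FlexHub}.
Similarly p_{FlexHub} = 287/6 + (1/6)p_{IronWorks}.
Solving the two reaction functions simultaneously: (1 − (1/6)(1/6))p_{IronWorks} = 133/3 + (1/6)·(287/6), so (35/36)p_{IronWorks} = 1883/36 and p_{IronWorks} = 53.8.
Then p_{FlexHub} = 287/6 + (1/6)·53.8 = 56.8.
q_{IronWorks} = 206 − 3·53.8 + 56.8 = 101.4.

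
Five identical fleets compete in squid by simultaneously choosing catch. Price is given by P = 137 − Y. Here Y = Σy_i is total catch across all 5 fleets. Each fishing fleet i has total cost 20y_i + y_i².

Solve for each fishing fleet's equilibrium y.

A representative fishing fleet's profit is π_i = y_i(137 − Y) − 20y_i − y_i², with Y = y_i + Σ_{j≠i} y_j.
First-order condition: 117 − 4y_i − Σ_{j≠i} y_j = 0.
Imposing symmetry (y_j = y for all j) turns Σ_{j≠i} y_j into 4y, so 117 = 8y and y = 14.625.

14.625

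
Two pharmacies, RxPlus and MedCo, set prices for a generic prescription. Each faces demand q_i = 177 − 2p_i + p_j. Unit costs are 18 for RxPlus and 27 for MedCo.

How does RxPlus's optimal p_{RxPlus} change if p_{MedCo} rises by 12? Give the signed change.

3

RxPlus's profit: π = (p_{RxPlus} − 18)(177 − 2p_{RxPlus} + p_{MedCo}).
∂π/∂p_{RxPlus} = 213 − 4p_{RxPlus} + p_{MedCo} = 0 ⇒ p_{RxPlus} = 53.25 + 0.25p_{MedCo}.
The reaction-function slope is 0.25, so a 12-unit rise in p_{MedCo} moves p_{RxPlus} by 0.25 × 12 = 3. RxPlus's best response rises — the actions are strategic complements.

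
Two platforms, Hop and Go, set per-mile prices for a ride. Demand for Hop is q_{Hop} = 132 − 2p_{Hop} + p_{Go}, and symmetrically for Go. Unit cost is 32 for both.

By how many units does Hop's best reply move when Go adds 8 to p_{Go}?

2

Hop's profit: π = (p_{Hop} − 32)(132 − 2p_{Hop} + p_{Go}).
∂π/∂p_{Hop} = 196 − 4p_{Hop} + p_{Go} = 0 ⇒ p_{Hop} = 49 + 0.25p_{Go}.
The reaction-function slope is 0.25, so an 8-unit rise in p_{Go} moves p_{Hop} by 0.25 × 8 = 2. Hop's best response rises — the actions are strategic complements.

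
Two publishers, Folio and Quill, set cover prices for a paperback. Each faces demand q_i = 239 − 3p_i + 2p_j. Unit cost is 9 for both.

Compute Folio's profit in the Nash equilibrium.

Folio's profit: π = (p_{Folio} − 9)(239 − 3p_{Folio} + 2p_{Quill}).
∂π/∂p_{Folio} = 266 − 6p_{Folio} + 2p_{Quill} = 0 ⇒ p_{Folio} = 133/3 + (1/3)p_{Quill}.
By symmetry p_{Quill} = p_{Folio}; substituting into the reaction function, (2/3)p_{Folio} = 133/3 and p_{Folio} = 66.5.
q_{Folio} = 239 − 3·66.5 + 2·66.5 = 172.5.
Profit = (66.5 − 9)·172.5 = 9918.75.

9918.75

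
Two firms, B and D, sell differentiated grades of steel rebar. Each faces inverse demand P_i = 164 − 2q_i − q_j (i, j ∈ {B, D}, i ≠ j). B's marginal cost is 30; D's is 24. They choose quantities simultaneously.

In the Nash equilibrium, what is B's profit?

Firm B's profit: π = q_B(164 − 2q_B − q_D) − 30q_B.
∂π/∂q_B = 134 − 4q_B − q_D = 0 ⇒ q_B = 33.5 − 0.25q_D.
Similarly q_D = 35 − 0.25q_B.
Substituting the second reaction function into the first: q_B = 33.5 − 0.25(35 − 0.25q_B), which gives 0.9375q_B = 24.75 ⇒ q_B = 26.4.
Then q_D = 35 − 0.25·26.4 = 28.4.
P_B = 164 − 2·26.4 − 28.4 = 82.8.
Profit = (82.8 − 30)·26.4 = 1393.92.

1393.92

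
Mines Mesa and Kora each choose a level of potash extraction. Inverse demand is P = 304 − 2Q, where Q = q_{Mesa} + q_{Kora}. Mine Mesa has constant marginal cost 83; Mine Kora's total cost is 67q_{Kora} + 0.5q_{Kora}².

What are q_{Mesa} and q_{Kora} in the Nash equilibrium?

39.4375, 31.625

Mine Mesa's profit: π = q_{Mesa}(304 − 2(q_{Mesa} + q_{Kora})) − 83q_{Mesa}.
∂π/∂q_{Mesa} = 221 − 4q_{Mesa} − 2q_{Kora} = 0, so q_{Mesa} = 55.25 − 0.5q_{Kora}.
For Kora: ∂π/∂q_{Kora} = 237 − 5q_{Kora} − 2q_{Mesa} = 0 ⇒ q_{Kora} = 47.4 − 0.4q_{Mesa}.
Solving the two reaction functions simultaneously: (1 − (−0.5)(−0.4))q_{Mesa} = 55.25 − 0.5·47.4, so 0.8q_{Mesa} = 31.55 and q_{Mesa} = 39.4375.
Then q_{Kora} = 47.4 − 0.4·39.4375 = 31.625.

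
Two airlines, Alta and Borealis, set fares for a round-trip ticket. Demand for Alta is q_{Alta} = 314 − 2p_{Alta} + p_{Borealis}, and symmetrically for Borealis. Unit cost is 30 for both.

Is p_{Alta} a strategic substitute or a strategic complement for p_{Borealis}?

strategic complements

Alta's profit: π = (p_{Alta} − 30)(314 − 2p_{Alta} + p_{Borealis}).
∂π/∂p_{Alta} = 374 − 4p_{Alta} + p_{Borealis} = 0 ⇒ p_{Alta} = 93.5 + 0.25p_{Borealis}.
The best-response slope dp_{Alta}/dp_{Borealis} = 0.25 > 0: the reaction function is upward-sloping, so the choices are strategic complements.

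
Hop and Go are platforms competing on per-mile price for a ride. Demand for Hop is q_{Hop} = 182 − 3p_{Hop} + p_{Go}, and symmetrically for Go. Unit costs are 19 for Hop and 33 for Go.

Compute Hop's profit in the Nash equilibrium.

Hop's profit: π = (p_{Hop} − 19)(182 − 3p_{Hop} + p_{Go}).
∂π/∂p_{Hop} = 239 − 6p_{Hop} + p_{Go} = 0 ⇒ p_{Hop} = 239/6 + (1/6)p_{Go}.
Similarly p_{Go} = 281/6 + (1/6)p_{Hop}.
Solving the two reaction functions simultaneously: (1 − (1/6)(1/6))p_{Hop} = 239/6 + (1/6)·(281/6), so (35/36)p_{Hop} = 1715/36 and p_{Hop} = 49.
Then p_{Go} = 281/6 + (1/6)·49 = 55.
q_{Hop} = 182 − 3·49 + 55 = 90.
Profit = (49 − 19)·90 = 2700.

2700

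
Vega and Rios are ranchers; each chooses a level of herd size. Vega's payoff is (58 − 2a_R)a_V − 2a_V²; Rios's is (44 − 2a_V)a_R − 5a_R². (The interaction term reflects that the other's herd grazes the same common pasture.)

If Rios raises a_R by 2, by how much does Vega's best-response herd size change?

Expanding Vega's payoff: 58a_V − 2a_Ra_V − 2a_V².
∂π/∂a_V = 58 − 2a_R − 4a_V = 0, so a_V = 14.5 − 0.5a_R.
The reaction-function slope is −0.5, so a 2-unit rise in a_R moves a_V by −0.5 × 2 = −1. Vega's best response falls — the actions are strategic substitutes.

-1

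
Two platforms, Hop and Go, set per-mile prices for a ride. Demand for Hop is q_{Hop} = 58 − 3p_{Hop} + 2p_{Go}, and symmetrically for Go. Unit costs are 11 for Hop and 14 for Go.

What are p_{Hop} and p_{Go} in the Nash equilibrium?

23.3125, 24.4375

Hop's profit: π = (p_{Hop} − 11)(58 − 3p_{Hop} + 2p_{Go}).
∂π/∂p_{Hop} = 91 − 6p_{Hop} + 2p_{Go} = 0 ⇒ p_{Hop} = 91/6 + (1/3)p_{Go}.
Similarly p_{Go} = 50/3 + (1/3)p_{Hop}.
Plugging p_{Go} into Hop's best response: p_{Hop} = 91/6 + (1/3)(50/3 + (1/3)p_{Hop}) ⇒ (8/9)p_{Hop} = 373/18, so p_{Hop} = 23.3125.
Then p_{Go} = 50/3 + (1/3)·23.3125 = 24.4375.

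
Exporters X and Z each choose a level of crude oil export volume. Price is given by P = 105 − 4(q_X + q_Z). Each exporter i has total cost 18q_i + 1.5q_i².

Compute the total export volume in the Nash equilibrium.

11.6

Exporter X's profit: π = q_X(105 − 4(q_X + q_Z)) − 18q_X − 1.5q_X².
∂π/∂q_X = 87 − 11q_X − 4q_Z = 0, so q_X = 87/11 − (4/11)q_Z.
The game is symmetric, so in equilibrium q_Z = q_X: the reaction function gives (15/11)q_X = 87/11, hence q_X = 5.8.
Total export volume: 5.8 + 5.8 = 11.6.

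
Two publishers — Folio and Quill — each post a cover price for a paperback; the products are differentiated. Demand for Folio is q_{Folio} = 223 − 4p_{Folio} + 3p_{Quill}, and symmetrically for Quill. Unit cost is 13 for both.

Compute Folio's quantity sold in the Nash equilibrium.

Folio's profit: π = (p_{Folio} − 13)(223 − 4p_{Folio} + 3p_{Quill}).
∂π/∂p_{Folio} = 275 − 8p_{Folio} + 3p_{Quill} = 0 ⇒ p_{Folio} = 34.375 + 0.375p_{Quill}.
Setting p_{Folio} = p_{Quill} in the reaction function: p_{Folio} = 34.375 + 0.375p_{Folio}, so p_{Folio} = 34.375 / 0.625 = 55.
q_{Folio} = 223 − 4·55 + 3·55 = 168.

168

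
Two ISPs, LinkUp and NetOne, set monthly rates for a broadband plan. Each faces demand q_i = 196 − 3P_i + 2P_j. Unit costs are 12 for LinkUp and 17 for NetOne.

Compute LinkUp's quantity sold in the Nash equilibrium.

LinkUp's profit: π = (P_{LinkUp} − 12)(196 − 3P_{LinkUp} + 2P_{NetOne}).
∂π/∂P_{LinkUp} = 232 − 6P_{LinkUp} + 2P_{NetOne} = 0 ⇒ P_{LinkUp} = 116/3 + (1/3)P_{NetOne}.
Similarly P_{NetOne} = 247/6 + (1/3)P_{LinkUp}.
Substituting the second reaction function into the first: P_{LinkUp} = 116/3 + (1/3)(247/6 + (1/3)P_{LinkUp}), which gives (8/9)P_{LinkUp} = 943/18 ⇒ P_{LinkUp} = 58.9375.
Then P_{NetOne} = 247/6 + (1/3)·58.9375 = 60.8125.
q_{LinkUp} = 196 − 3·58.9375 + 2·60.8125 = 140.8125.

140.8125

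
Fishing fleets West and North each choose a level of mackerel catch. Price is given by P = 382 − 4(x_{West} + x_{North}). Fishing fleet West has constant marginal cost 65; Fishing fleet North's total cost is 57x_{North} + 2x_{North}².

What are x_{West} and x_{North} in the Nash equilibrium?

31.3, 16.65

Fishing fleet West's profit: π = x_{West}(382 − 4(x_{West} + x_{North})) − 65x_{West}.
∂π/∂x_{West} = 317 − 8x_{West} − 4x_{North} = 0, so x_{West} = 39.625 − 0.5x_{North}.
For North: ∂π/∂x_{North} = 325 − 12x_{North} − 4x_{West} = 0 ⇒ x_{North} = 325/12 − (1/3)x_{West}.
Plugging x_{North} into West's best response: x_{West} = 39.625 − 0.5(325/12 − (1/3)x_{West}) ⇒ (5/6)x_{West} = 313/12, so x_{West} = 31.3.
Then x_{North} = 325/12 − (1/3)·31.3 = 16.65.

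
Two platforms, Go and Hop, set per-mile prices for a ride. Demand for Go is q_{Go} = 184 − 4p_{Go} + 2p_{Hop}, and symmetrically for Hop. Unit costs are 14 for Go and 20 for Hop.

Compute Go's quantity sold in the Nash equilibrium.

Go's profit: π = (p_{Go} − 14)(184 − 4p_{Go} + 2p_{Hop}).
∂π/∂p_{Go} = 240 − 8p_{Go} + 2p_{Hop} = 0 ⇒ p_{Go} = 30 + 0.25p_{Hop}.
Similarly p_{Hop} = 33 + 0.25p_{Go}.
Plugging p_{Hop} into Go's best response: p_{Go} = 30 + 0.25(33 + 0.25p_{Go}) ⇒ 0.9375p_{Go} = 38.25, so p_{Go} = 40.8.
Then p_{Hop} = 33 + 0.25·40.8 = 43.2.
q_{Go} = 184 − 4·40.8 + 2·43.2 = 107.2.

107.2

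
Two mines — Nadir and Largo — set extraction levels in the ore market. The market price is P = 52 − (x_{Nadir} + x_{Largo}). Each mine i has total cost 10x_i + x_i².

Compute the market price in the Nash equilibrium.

Mine Nadir's profit: π = x_{Nadir}(52 − (x_{Nadir} + x_{Largo})) − 10x_{Nadir} − x_{Nadir}².
∂π/∂x_{Nadir} = 42 − 4x_{Nadir} − x_{Largo} = 0, so x_{Nadir} = 10.5 − 0.25x_{Largo}.
By symmetry x_{Largo} = x_{Nadir}; substituting into the reaction function, 1.25x_{Nadir} = 10.5 and x_{Nadir} = 8.4.
Equilibrium price: P = 52 − 16.8 = 35.2.

35.2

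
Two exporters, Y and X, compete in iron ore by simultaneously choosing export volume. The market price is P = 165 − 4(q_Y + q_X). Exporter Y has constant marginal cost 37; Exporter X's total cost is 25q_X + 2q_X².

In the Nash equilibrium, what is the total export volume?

Exporter Y's profit: π = q_Y(165 − 4(q_Y + q_X)) − 37q_Y.
∂π/∂q_Y = 128 − 8q_Y − 4q_X = 0, so q_Y = 16 − 0.5q_X.
For X: ∂π/∂q_X = 140 − 12q_X − 4q_Y = 0 ⇒ q_X = 35/3 − (1/3)q_Y.
Substituting the second reaction function into the first: q_Y = 16 − 0.5(35/3 − (1/3)q_Y), which gives (5/6)q_Y = 61/6 ⇒ q_Y = 12.2.
Then q_X = 35/3 − (1/3)·12.2 = 7.6.
Total export volume: 12.2 + 7.6 = 19.8.

19.8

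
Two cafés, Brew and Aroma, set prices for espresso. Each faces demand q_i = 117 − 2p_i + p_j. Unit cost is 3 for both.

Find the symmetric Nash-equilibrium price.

41

Brew's profit: π = (p_{Brew} − 3)(117 − 2p_{Brew} + p_{Aroma}).
∂π/∂p_{Brew} = 123 − 4p_{Brew} + p_{Aroma} = 0 ⇒ p_{Brew} = 30.75 + 0.25p_{Aroma}.
Setting p_{Brew} = p_{Aroma} in the reaction function: p_{Brew} = 30.75 + 0.25p_{Brew}, so p_{Brew} = 30.75 / 0.75 = 41.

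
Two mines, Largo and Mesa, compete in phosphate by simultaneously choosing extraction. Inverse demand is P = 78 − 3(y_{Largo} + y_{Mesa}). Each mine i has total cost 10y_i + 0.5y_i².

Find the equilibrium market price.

Mine Largo's profit: π = y_{Largo}(78 − 3(y_{Largo} + y_{Mesa})) − 10y_{Largo} − 0.5y_{Largo}².
∂π/∂y_{Largo} = 68 − 7y_{Largo} − 3y_{Mesa} = 0, so y_{Largo} = 68/7 − (3/7)y_{Mesa}.
By symmetry y_{Mesa} = y_{Largo}; substituting into the reaction function, (10/7)y_{Largo} = 68/7 and y_{Largo} = 6.8.
Equilibrium price: P = 78 − 3·13.6 = 37.2.

37.2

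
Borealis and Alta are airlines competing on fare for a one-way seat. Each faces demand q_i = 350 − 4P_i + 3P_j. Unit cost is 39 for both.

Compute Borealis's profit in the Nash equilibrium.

Borealis's profit: π = (P_{Borealis} − 39)(350 − 4P_{Borealis} + 3P_{Alta}).
∂π/∂P_{Borealis} = 506 − 8P_{Borealis} + 3P_{Alta} = 0 ⇒ P_{Borealis} = 63.25 + 0.375P_{Alta}.
The game is symmetric, so in equilibrium P_{Alta} = P_{Borealis}: the reaction function gives 0.625P_{Borealis} = 63.25, hence P_{Borealis} = 101.2.
q_{Borealis} = 350 − 4·101.2 + 3·101.2 = 248.8.
Profit = (101.2 − 39)·248.8 = 15475.36.

15475.36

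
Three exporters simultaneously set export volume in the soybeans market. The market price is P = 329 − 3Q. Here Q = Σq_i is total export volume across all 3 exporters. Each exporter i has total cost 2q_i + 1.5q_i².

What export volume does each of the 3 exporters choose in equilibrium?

A representative exporter's profit is π_i = q_i(329 − 3Q) − 2q_i − 1.5q_i², with Q = q_i + Σ_{j≠i} q_j.
First-order condition: 327 − 9q_i − 3Σ_{j≠i} q_j = 0.
With identical exporters, set every q_j = q: then 327 − 9q − 6q = 0, i.e. q = 327/15 = 21.8.

21.8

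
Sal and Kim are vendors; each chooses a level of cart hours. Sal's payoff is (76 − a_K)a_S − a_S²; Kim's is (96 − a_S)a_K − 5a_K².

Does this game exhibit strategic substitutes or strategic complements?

strategic substitutes

Expanding Sal's payoff: 76a_S − a_Ka_S − a_S².
∂π/∂a_S = 76 − a_K − 2a_S = 0, so a_S = 38 − 0.5a_K.
The best-response slope da_S/da_K = −0.5 < 0: the reaction function is downward-sloping, so the choices are strategic substitutes.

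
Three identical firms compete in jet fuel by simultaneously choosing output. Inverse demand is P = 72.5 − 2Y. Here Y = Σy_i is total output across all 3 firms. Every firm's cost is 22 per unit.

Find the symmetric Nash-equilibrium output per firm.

6.3125

A representative firm's profit is π_i = y_i(72.5 − 2Y) − 22y_i, with Y = y_i + Σ_{j≠i} y_j.
First-order condition: 50.5 − 4y_i − 2Σ_{j≠i} y_j = 0.
With identical firms, set every y_j = y: then 50.5 − 4y − 4y = 0, i.e. y = 50.5/8 = 6.3125.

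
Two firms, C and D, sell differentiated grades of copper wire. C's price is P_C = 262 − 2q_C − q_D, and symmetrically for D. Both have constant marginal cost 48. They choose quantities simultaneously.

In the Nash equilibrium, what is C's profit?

Firm C's profit: π = q_C(262 − 2q_C − q_D) − 48q_C.
∂π/∂q_C = 214 − 4q_C − q_D = 0 ⇒ q_C = 53.5 − 0.25q_D.
The game is symmetric, so in equilibrium q_D = q_C: the reaction function gives 1.25q_C = 53.5, hence q_C = 42.8.
P_C = 262 − 2·42.8 − 42.8 = 133.6.
Profit = (133.6 − 48)·42.8 = 3663.68.

3663.68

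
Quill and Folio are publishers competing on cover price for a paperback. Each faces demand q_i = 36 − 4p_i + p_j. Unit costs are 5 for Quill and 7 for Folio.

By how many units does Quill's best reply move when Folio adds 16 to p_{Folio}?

2

Quill's profit: π = (p_{Quill} − 5)(36 − 4p_{Quill} + p_{Folio}).
∂π/∂p_{Quill} = 56 − 8p_{Quill} + p_{Folio} = 0 ⇒ p_{Quill} = 7 + 0.125p_{Folio}.
The reaction-function slope is 0.125, so a 16-unit rise in p_{Folio} moves p_{Quill} by 0.125 × 16 = 2. Quill's best response rises — the actions are strategic complements.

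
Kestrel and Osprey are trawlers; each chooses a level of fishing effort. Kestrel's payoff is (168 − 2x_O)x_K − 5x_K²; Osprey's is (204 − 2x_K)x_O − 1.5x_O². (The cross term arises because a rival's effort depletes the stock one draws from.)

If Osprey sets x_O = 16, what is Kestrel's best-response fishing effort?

13.6

Expanding Kestrel's payoff: 168x_K − 2x_Ox_K − 5x_K².
∂π/∂x_K = 168 − 2x_O − 10x_K = 0, so x_K = 16.8 − 0.2x_O.
At x_O = 16: x_K = 16.8 − 0.2·16 = 13.6.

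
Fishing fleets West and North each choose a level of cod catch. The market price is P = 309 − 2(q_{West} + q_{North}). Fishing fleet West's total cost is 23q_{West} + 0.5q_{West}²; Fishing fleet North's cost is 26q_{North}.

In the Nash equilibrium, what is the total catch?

Fishing fleet West's profit: π = q_{West}(309 − 2(q_{West} + q_{North})) − 23q_{West} − 0.5q_{West}².
∂π/∂q_{West} = 286 − 5q_{West} − 2q_{North} = 0, so q_{West} = 57.2 − 0.4q_{North}.
For North: ∂π/∂q_{North} = 283 − 4q_{North} − 2q_{West} = 0 ⇒ q_{North} = 70.75 − 0.5q_{West}.
Solving the two reaction functions simultaneously: (1 − (−0.4)(−0.5))q_{West} = 57.2 − 0.4·70.75, so 0.8q_{West} = 28.9 and q_{West} = 36.125.
Then q_{North} = 70.75 − 0.5·36.125 = 52.6875.
Total catch: 36.125 + 52.6875 = 88.8125.

88.8125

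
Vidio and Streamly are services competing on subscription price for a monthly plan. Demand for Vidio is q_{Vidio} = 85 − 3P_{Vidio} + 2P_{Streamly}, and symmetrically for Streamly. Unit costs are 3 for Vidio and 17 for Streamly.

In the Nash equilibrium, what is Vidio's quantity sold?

69.375

Vidio's profit: π = (P_{Vidio} − 3)(85 − 3P_{Vidio} + 2P_{Streamly}).
∂π/∂P_{Vidio} = 94 − 6P_{Vidio} + 2P_{Streamly} = 0 ⇒ P_{Vidio} = 47/3 + (1/3)P_{Streamly}.
Similarly P_{Streamly} = 68/3 + (1/3)P_{Vidio}.
Substituting the second reaction function into the first: P_{Vidio} = 47/3 + (1/3)(68/3 + (1/3)P_{Vidio}), which gives (8/9)P_{Vidio} = 209/9 ⇒ P_{Vidio} = 26.125.
Then P_{Streamly} = 68/3 + (1/3)·26.125 = 31.375.
q_{Vidio} = 85 − 3·26.125 + 2·31.375 = 69.375.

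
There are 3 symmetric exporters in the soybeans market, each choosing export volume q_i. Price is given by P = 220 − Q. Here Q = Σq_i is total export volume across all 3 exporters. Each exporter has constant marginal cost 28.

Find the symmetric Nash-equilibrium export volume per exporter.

48

A representative exporter's profit is π_i = q_i(220 − Q) − 28q_i, with Q = q_i + Σ_{j≠i} q_j.
First-order condition: 192 − 2q_i − Σ_{j≠i} q_j = 0.
With identical exporters, set every q_j = q: then 192 − 2q − 2q = 0, i.e. q = 192/4 = 48.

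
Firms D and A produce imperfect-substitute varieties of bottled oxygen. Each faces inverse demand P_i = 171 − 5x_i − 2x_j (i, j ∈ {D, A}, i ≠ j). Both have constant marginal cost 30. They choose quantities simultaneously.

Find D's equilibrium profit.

690.3125

Firm D's profit: π = x_D(171 − 5x_D − 2x_A) − 30x_D.
∂π/∂x_D = 141 − 10x_D − 2x_A = 0 ⇒ x_D = 14.1 − 0.2x_A.
The game is symmetric, so in equilibrium x_A = x_D: the reaction function gives 1.2x_D = 14.1, hence x_D = 11.75.
P_D = 171 − 5·11.75 − 2·11.75 = 88.75.
Profit = (88.75 − 30)·11.75 = 690.3125.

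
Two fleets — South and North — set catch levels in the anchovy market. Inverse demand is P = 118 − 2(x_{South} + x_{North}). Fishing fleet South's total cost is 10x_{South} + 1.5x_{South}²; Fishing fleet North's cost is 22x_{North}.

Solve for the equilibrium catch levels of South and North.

Fishing fleet South's profit: π = x_{South}(118 − 2(x_{South} + x_{North})) − 10x_{South} − 1.5x_{South}².
∂π/∂x_{South} = 108 − 7x_{South} − 2x_{North} = 0, so x_{South} = 108/7 − (2/7)x_{North}.
For North: ∂π/∂x_{North} = 96 − 4x_{North} − 2x_{South} = 0 ⇒ x_{North} = 24 − 0.5x_{South}.
Plugging x_{North} into South's best response: x_{South} = 108/7 − (2/7)(24 − 0.5x_{South}) ⇒ (6/7)x_{South} = 60/7, so x_{South} = 10.
Then x_{North} = 24 − 0.5·10 = 19.

10, 19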